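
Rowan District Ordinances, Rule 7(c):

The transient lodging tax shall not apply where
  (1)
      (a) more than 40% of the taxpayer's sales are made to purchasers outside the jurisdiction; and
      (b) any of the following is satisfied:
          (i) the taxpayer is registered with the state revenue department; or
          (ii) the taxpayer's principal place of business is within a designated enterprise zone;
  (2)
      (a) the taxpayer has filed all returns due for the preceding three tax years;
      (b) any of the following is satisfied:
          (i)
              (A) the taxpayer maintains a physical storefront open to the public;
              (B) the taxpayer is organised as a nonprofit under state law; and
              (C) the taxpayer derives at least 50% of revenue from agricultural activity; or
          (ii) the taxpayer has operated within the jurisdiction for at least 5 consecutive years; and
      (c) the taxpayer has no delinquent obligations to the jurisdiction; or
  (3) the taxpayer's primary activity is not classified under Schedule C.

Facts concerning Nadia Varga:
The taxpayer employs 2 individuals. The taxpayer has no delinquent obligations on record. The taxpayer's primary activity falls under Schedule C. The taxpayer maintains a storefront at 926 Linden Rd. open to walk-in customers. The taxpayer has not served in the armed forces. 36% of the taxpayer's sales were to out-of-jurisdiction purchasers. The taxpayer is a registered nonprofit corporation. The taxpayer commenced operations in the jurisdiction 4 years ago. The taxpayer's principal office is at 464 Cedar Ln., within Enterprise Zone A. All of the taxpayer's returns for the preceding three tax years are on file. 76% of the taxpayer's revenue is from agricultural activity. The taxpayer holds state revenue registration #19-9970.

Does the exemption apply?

Yes — exempt.

(a) >40% out-of-jur. sales — not met.
(i) state-registered — met.
(ii) in enterprise zone — holds.
(b) = T OR T = true.
(1) = F AND T = false.
(a) returns current — holds.
(A) has storefront — met.
(B) nonprofit — satisfied.
(C) ≥50% agricultural — holds.
(i) = T AND T AND T = true.
(ii) ≥ 5 yrs in jurisdiction — not satisfied.
(b) = T OR F = true.
(c) no delinquency — met.
(2): T AND T AND T → true.
(3) not (Schedule C activity) — not met.
Overall: F OR T OR F → true.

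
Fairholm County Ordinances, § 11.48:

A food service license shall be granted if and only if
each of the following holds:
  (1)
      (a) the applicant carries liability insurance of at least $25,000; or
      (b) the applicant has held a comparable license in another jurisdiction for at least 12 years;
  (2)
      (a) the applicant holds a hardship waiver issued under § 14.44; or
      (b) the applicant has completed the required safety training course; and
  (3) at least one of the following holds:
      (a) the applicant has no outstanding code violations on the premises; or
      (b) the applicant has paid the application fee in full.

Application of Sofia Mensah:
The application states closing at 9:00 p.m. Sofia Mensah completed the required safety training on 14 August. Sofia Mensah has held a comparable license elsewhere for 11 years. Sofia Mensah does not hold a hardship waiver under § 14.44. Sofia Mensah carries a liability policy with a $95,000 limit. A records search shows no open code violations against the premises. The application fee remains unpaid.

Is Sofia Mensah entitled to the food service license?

Yes — granted.

(a) insurance ≥ $25,000 — holds.
(b) prior license ≥ 12 yr — not met.
So (1) is satisfied (T OR F).
(a) hardship waiver — fails.
(b) safety training — satisfied.
(2) = F OR T = true.
(a) no code violations — satisfied.
(b) fee paid — not met.
So (3) is satisfied (T OR F).
Overall: T AND T AND T → true.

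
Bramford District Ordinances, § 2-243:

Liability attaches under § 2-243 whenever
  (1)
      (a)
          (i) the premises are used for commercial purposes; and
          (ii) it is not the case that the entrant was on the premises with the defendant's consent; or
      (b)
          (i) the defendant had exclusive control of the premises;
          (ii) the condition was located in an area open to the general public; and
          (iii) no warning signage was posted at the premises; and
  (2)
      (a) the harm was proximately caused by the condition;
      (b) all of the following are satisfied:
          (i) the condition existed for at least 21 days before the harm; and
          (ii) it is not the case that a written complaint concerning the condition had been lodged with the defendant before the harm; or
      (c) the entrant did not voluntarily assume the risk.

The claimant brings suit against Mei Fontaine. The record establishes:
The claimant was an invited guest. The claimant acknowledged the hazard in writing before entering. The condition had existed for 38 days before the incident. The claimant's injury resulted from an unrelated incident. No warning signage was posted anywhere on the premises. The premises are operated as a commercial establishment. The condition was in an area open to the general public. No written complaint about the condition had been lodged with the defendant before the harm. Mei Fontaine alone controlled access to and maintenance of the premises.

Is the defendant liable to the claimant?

(i) commercial use — met.
(ii) not (consent to enter) — not met.
So (a) is not satisfied (T AND F).
(i) exclusive control — met.
(ii) public area — holds.
(iii) no signage posted — satisfied.
So (b) is satisfied (T AND T AND T).
(1) = F OR T = true.
(a) proximate cause — not met.
(i) condition ≥21 days old — satisfied.
(ii) not (complaint lodged) — satisfied.
(b): T AND T → true.
(c) no assumed risk — not met.
(2): F OR T OR F → true.
Overall: T AND T → true.

Yes — liable.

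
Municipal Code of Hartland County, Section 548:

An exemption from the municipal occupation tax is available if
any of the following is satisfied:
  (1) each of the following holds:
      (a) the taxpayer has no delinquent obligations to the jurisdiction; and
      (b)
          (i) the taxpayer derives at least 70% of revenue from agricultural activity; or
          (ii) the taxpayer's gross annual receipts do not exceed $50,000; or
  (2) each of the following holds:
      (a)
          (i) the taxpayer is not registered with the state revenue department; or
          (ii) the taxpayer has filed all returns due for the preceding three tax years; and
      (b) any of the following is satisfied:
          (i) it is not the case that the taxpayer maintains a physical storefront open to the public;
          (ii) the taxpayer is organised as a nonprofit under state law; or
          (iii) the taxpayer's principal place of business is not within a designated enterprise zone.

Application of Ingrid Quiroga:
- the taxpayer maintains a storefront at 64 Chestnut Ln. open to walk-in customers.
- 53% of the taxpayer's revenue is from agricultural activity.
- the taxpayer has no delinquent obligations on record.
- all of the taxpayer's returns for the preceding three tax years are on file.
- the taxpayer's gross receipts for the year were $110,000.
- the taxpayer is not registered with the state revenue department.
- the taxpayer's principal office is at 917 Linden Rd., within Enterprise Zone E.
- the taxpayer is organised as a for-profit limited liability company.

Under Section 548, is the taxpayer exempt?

No — not exempt.

(a) no delinquency — satisfied.
(i) ≥70% agricultural — fails.
(ii) receipts ≤ $50,000 — fails.
(b) = F OR F = false.
(1) = T AND F = false.
(i) not (state-registered) — holds.
(ii) returns current — met.
So (a) is satisfied (T OR T).
(i) not (has storefront) — fails.
(ii) nonprofit — fails.
(iii) not (in enterprise zone) — not satisfied.
So (b) is not satisfied (F OR F OR F).
(2) = T AND F = false.
Overall: F OR F → false.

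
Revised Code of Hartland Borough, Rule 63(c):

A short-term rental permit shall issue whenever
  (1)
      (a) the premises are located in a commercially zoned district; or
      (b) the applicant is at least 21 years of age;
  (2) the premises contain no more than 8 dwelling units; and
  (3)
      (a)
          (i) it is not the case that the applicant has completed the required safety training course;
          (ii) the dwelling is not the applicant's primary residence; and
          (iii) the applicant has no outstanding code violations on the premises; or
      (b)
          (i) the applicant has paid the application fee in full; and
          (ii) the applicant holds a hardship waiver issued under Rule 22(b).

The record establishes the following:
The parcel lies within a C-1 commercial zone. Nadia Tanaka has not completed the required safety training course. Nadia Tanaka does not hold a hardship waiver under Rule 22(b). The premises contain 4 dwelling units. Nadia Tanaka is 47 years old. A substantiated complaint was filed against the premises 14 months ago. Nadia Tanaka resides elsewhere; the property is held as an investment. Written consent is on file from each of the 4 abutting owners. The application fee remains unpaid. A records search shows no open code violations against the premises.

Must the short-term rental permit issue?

(a) commercially zoned — holds.
(b) age ≥ 21 — holds.
(1): T OR T → true.
(2) ≤ 8 units — satisfied.
(i) not (safety training) — holds.
(ii) not (primary residence) — satisfied.
(iii) no code violations — holds.
(a) = T AND T AND T = true.
(i) fee paid — not satisfied.
(ii) hardship waiver — not met.
So (b) is not satisfied (F AND F).
So (3) is satisfied (T OR F).
So Overall is satisfied (T AND T AND T).

Yes — granted.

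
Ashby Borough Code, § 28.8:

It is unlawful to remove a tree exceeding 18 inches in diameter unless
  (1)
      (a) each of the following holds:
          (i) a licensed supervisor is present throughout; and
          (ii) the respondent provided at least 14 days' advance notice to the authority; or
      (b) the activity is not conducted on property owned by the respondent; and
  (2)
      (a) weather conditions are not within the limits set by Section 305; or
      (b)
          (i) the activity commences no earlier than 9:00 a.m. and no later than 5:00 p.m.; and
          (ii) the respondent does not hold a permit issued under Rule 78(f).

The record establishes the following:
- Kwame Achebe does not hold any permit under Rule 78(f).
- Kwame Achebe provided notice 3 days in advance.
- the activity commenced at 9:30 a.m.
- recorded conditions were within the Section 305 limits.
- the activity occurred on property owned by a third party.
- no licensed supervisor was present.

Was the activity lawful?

(i) supervisor present — not satisfied.
(ii) ≥14 days' notice — fails.
(a) = F AND F = false.
(b) not (own property) — met.
(1): F OR T → true.
(a) not (weather ok) — not met.
(i) start within hours — met.
(ii) not (holds permit) — met.
So (b) is satisfied (T AND T).
(2) = F OR T = true.
Overall: T AND T → true.

Yes — lawful.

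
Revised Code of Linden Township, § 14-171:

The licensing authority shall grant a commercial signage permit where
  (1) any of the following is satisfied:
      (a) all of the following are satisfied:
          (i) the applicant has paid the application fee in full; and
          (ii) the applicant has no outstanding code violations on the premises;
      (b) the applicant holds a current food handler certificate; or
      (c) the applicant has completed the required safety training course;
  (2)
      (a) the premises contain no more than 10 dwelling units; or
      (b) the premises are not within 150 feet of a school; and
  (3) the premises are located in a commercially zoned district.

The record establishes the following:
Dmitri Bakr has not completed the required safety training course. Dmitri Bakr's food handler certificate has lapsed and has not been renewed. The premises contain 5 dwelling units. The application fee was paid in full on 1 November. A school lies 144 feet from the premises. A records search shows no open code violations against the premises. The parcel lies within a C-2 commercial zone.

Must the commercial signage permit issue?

(i) fee paid — met.
(ii) no code violations — holds.
So (a) is satisfied (T AND T).
(b) food handler cert. — not met.
(c) safety training — fails.
(1) = T OR F OR F = true.
(a) ≤ 10 units — met.
(b) ≥150 ft from school — not satisfied.
So (2) is satisfied (T OR F).
(3) commercially zoned — satisfied.
Overall: T AND T AND T → true.

Yes — granted.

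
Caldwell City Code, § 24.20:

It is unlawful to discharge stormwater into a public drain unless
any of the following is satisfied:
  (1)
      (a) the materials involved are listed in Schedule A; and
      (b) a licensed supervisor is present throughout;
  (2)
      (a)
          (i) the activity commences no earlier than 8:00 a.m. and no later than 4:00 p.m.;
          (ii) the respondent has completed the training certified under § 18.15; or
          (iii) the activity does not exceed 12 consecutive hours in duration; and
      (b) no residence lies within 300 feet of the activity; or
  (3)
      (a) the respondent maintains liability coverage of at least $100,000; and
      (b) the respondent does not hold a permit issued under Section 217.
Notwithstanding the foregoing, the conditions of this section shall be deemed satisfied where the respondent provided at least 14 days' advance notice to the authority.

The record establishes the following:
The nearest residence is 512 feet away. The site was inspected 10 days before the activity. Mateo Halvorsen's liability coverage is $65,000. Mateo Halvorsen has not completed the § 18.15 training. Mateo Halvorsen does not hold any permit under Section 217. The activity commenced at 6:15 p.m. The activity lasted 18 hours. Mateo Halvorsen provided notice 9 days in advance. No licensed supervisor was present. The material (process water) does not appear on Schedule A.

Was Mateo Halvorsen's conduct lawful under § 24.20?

No — unlawful.

(a) Schedule A material — not satisfied.
(b) supervisor present — not met.
(1) = F AND F = false.
(i) start within hours — fails.
(ii) training certified — not met.
(iii) ≤ 12 hrs duration — not satisfied.
(a) = F OR F OR F = false.
(b) no residence in 300 ft — met.
So (2) is not satisfied (F AND T).
(a) coverage ≥ $100,000 — not satisfied.
(b) not (holds permit) — holds.
(3) = F AND T = false.
Overall: F OR F OR F → false.
Exception (≥14 days' notice) — not satisfied.
Result: main false OR exception false → false.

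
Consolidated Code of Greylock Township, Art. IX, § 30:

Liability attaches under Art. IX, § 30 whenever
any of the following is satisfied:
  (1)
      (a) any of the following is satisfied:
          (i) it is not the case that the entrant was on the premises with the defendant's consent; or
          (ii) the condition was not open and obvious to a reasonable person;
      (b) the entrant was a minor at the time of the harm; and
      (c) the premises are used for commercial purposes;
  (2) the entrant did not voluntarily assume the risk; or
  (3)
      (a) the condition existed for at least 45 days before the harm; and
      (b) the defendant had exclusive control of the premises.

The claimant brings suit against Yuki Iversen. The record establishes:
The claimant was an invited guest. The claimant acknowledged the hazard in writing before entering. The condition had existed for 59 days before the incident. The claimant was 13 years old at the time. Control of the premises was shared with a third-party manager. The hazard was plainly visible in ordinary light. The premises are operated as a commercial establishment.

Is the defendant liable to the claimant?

(i) not (consent to enter) — fails.
(ii) not open/obvious — not met.
(a): F OR F → false.
(b) entrant a minor — satisfied.
(c) commercial use — holds.
So (1) is not satisfied (F AND T AND T).
(2) no assumed risk — not satisfied.
(a) condition ≥45 days old — satisfied.
(b) exclusive control — fails.
So (3) is not satisfied (T AND F).
Overall: F OR F OR F → false.

No — not liable.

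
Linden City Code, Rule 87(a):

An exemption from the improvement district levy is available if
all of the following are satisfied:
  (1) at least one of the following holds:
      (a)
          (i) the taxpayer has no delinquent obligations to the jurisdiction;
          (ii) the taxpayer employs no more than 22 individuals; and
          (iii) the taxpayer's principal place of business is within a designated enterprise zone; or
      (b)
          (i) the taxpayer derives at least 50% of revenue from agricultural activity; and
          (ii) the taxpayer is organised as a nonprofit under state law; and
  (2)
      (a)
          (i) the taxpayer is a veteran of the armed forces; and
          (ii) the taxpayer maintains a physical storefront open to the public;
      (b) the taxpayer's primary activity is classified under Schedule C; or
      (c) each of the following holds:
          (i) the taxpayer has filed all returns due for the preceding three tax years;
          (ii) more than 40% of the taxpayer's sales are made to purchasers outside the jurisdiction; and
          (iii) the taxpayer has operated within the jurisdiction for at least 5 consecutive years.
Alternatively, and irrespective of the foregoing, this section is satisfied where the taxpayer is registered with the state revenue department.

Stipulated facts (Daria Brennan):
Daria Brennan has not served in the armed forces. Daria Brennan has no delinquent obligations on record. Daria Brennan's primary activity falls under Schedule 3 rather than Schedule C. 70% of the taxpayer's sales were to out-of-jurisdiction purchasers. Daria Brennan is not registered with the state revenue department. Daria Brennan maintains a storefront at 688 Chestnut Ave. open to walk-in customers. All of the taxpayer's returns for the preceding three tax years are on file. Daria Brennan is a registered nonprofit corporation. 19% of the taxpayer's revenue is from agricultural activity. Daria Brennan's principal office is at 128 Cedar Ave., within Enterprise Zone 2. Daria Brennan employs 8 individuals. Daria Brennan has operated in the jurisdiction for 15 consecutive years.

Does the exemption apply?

Yes — exempt.

(i) no delinquency — holds.
(ii) ≤ 22 employees — satisfied.
(iii) in enterprise zone — met.
(a) = T AND T AND T = true.
(i) ≥50% agricultural — fails.
(ii) nonprofit — holds.
(b) = F AND T = false.
(1) = T OR F = true.
(i) veteran — fails.
(ii) has storefront — met.
(a) = F AND T = false.
(b) Schedule C activity — not met.
(i) returns current — holds.
(ii) >40% out-of-jur. sales — met.
(iii) ≥ 5 yrs in jurisdiction — met.
(c): T AND T AND T → true.
(2): F OR F OR T → true.
Overall = T AND T = true.
Exception (state-registered) — not satisfied.
Result: main true OR exception false → true.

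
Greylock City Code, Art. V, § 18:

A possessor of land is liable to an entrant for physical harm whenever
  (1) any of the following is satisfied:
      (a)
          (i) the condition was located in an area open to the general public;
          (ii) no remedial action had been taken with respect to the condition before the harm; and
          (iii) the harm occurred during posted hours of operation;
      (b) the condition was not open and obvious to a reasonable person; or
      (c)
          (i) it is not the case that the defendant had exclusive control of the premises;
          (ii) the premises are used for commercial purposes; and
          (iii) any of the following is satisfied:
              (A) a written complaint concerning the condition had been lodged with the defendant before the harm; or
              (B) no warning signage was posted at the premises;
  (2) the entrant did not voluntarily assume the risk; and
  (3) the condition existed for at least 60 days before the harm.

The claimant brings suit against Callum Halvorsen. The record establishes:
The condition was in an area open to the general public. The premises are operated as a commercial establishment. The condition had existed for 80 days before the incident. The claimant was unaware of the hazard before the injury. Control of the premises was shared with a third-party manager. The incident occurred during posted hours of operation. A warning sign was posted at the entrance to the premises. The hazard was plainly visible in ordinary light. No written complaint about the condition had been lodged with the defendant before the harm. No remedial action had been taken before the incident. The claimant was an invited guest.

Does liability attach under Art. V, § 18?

Yes — liable.

(i) public area — holds.
(ii) no remedial action — holds.
(iii) during posted hours — met.
So (a) is satisfied (T AND T AND T).
(b) not open/obvious — not satisfied.
(i) not (exclusive control) — satisfied.
(ii) commercial use — met.
(A) complaint lodged — not satisfied.
(B) no signage posted — not met.
(iii): F OR F → false.
(c): T AND T AND F → false.
So (1) is satisfied (T OR F OR F).
(2) no assumed risk — holds.
(3) condition ≥60 days old — met.
Overall: T AND T AND T → true.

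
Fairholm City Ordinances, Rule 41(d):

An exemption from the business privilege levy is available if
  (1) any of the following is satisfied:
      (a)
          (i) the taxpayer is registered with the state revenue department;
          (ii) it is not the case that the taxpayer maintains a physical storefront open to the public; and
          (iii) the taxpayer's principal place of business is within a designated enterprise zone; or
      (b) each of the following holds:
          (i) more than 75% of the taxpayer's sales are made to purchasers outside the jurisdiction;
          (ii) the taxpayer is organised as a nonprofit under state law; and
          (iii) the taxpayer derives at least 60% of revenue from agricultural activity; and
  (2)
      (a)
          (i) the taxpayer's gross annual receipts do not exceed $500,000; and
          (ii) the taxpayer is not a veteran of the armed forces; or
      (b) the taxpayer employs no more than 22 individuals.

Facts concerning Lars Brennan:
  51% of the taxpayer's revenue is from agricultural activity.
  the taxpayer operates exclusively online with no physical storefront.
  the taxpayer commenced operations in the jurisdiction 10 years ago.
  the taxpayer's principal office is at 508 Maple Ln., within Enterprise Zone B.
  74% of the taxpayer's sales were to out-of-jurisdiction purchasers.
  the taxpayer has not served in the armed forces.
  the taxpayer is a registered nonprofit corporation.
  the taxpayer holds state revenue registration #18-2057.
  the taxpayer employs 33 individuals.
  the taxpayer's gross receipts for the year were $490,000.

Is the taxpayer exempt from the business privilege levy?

Yes — exempt.

(i) state-registered — met.
(ii) not (has storefront) — holds.
(iii) in enterprise zone — met.
(a) = T AND T AND T = true.
(i) >75% out-of-jur. sales — fails.
(ii) nonprofit — met.
(iii) ≥60% agricultural — not satisfied.
(b) = F AND T AND F = false.
(1): T OR F → true.
(i) receipts ≤ $500,000 — met.
(ii) not (veteran) — holds.
So (a) is satisfied (T AND T).
(b) ≤ 22 employees — not satisfied.
(2): T OR F → true.
Overall: T AND T → true.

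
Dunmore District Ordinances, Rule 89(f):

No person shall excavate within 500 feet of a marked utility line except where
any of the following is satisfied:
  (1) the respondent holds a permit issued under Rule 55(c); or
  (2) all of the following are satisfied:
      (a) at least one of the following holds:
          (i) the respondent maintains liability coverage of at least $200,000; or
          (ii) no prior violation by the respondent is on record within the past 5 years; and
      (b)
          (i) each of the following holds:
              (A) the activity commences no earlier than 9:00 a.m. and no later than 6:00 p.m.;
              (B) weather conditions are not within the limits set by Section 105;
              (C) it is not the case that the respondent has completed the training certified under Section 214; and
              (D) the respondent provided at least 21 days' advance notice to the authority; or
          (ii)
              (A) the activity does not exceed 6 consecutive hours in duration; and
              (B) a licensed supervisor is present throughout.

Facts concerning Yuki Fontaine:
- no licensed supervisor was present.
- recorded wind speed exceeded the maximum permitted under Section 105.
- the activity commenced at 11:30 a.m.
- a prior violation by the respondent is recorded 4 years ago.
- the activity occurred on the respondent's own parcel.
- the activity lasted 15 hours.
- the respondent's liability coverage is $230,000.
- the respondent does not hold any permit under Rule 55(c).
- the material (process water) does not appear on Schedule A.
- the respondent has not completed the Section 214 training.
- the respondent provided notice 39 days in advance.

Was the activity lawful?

Yes — lawful.

(1) holds permit — not met.
(i) coverage ≥ $200,000 — satisfied.
(ii) no prior violation — fails.
(a) = T OR F = true.
(A) start within hours — satisfied.
(B) not (weather ok) — satisfied.
(C) not (training certified) — satisfied.
(D) ≥21 days' notice — holds.
(i): T AND T AND T AND T → true.
(A) ≤ 6 hrs duration — fails.
(B) supervisor present — not met.
So (ii) is not satisfied (F AND F).
(b) = T OR F = true.
So (2) is satisfied (T AND T).
So Overall is satisfied (F OR T).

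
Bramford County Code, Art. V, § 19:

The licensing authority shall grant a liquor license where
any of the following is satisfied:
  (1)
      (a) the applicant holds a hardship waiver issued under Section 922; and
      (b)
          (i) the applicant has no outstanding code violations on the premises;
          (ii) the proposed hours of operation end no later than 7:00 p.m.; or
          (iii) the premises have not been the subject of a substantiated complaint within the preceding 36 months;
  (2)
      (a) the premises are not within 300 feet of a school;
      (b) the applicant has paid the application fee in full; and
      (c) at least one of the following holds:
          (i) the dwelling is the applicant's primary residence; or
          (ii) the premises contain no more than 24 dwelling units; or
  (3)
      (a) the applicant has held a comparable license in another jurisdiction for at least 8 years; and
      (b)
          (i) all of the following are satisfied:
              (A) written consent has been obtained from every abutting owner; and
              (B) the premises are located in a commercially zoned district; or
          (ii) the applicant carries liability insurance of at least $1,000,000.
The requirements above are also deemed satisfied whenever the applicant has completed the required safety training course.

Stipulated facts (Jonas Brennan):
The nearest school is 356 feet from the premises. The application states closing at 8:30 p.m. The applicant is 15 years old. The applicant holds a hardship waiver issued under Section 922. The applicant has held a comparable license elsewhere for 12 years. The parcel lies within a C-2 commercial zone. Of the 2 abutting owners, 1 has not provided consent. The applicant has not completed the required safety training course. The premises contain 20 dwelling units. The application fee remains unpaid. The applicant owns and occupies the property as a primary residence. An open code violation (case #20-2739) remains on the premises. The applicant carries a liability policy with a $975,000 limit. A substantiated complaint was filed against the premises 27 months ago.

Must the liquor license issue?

No — denied.

(a) hardship waiver — satisfied.
(i) no code violations — fails.
(ii) closes by 7 p.m. — not met.
(iii) no complaint in 36 mo. — not satisfied.
(b) = F OR F OR F = false.
(1) = T AND F = false.
(a) ≥300 ft from school — satisfied.
(b) fee paid — fails.
(i) primary residence — met.
(ii) ≤ 24 units — holds.
(c): T OR T → true.
(2): T AND F AND T → false.
(a) prior license ≥ 8 yr — satisfied.
(A) all abutters consent — not satisfied.
(B) commercially zoned — met.
(i) = F AND T = false.
(ii) insurance ≥ $1,000,000 — not satisfied.
So (b) is not satisfied (F OR F).
(3): T AND F → false.
Overall = F OR F OR F = false.
Exception (safety training) — not satisfied.
Result: main false OR exception false → false.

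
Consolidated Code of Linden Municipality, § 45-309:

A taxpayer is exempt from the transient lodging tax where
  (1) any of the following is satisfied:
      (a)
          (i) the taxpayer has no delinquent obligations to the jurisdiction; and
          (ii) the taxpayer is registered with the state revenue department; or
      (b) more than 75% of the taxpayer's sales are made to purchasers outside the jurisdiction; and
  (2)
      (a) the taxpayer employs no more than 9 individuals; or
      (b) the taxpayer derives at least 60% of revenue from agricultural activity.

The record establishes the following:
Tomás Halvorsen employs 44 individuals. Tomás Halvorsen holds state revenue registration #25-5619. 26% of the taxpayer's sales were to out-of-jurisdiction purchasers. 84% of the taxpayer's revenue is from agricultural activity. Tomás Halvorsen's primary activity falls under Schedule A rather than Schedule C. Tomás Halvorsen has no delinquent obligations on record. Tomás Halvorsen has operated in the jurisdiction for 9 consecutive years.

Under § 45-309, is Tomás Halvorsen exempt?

(i) no delinquency — holds.
(ii) state-registered — satisfied.
(a) = T AND T = true.
(b) >75% out-of-jur. sales — not met.
(1) = T OR F = true.
(a) ≤ 9 employees — not satisfied.
(b) ≥60% agricultural — satisfied.
(2): F OR T → true.
Overall = T AND T = true.

Yes — exempt.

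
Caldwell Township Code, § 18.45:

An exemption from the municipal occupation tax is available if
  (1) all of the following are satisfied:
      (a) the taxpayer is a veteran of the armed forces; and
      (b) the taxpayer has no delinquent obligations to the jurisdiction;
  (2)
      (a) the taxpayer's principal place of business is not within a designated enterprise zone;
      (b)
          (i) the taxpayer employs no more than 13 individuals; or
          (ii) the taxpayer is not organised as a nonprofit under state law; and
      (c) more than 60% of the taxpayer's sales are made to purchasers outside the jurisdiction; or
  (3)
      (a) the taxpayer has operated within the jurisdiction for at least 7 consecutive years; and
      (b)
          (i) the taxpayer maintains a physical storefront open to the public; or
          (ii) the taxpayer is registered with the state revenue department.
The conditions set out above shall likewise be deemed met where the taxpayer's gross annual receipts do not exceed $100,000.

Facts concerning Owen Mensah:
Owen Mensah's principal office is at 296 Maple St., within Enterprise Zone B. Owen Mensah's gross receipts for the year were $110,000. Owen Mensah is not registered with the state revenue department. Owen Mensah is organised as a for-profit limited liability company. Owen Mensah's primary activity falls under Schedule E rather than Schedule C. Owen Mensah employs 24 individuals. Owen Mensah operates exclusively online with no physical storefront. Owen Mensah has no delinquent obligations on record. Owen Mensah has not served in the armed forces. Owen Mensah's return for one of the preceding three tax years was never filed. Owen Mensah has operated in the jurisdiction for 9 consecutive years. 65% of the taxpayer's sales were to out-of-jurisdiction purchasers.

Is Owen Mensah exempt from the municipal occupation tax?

(a) veteran — not satisfied.
(b) no delinquency — satisfied.
So (1) is not satisfied (F AND T).
(a) not (in enterprise zone) — not satisfied.
(i) ≤ 13 employees — fails.
(ii) not (nonprofit) — met.
So (b) is satisfied (F OR T).
(c) >60% out-of-jur. sales — holds.
(2) = F AND T AND T = false.
(a) ≥ 7 yrs in jurisdiction — holds.
(i) has storefront — not satisfied.
(ii) state-registered — not met.
(b) = F OR F = false.
(3) = T AND F = false.
Overall: F OR F OR F → false.
Exception (receipts ≤ $100,000) — not satisfied.
Result: main false OR exception false → false.

No — not exempt.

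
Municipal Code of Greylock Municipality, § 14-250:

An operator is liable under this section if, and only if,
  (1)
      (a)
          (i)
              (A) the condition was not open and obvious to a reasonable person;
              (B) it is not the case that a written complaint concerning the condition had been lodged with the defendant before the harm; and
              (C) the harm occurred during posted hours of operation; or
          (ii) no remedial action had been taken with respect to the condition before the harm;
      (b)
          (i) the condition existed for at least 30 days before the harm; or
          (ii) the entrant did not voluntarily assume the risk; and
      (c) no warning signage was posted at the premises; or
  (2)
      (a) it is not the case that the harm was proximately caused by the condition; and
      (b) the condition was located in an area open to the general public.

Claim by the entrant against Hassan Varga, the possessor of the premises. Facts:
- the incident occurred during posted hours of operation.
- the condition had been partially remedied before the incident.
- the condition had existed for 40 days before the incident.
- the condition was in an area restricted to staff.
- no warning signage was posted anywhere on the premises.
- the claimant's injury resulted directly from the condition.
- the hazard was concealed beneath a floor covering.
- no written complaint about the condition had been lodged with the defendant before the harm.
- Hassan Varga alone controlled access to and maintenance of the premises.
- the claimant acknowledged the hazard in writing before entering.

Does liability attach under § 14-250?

Yes — liable.

(A) not open/obvious — met.
(B) not (complaint lodged) — met.
(C) during posted hours — satisfied.
So (i) is satisfied (T AND T AND T).
(ii) no remedial action — fails.
(a) = T OR F = true.
(i) condition ≥30 days old — holds.
(ii) no assumed risk — not satisfied.
(b) = T OR F = true.
(c) no signage posted — satisfied.
So (1) is satisfied (T AND T AND T).
(a) not (proximate cause) — not satisfied.
(b) public area — fails.
So (2) is not satisfied (F AND F).
Overall: T OR F → true.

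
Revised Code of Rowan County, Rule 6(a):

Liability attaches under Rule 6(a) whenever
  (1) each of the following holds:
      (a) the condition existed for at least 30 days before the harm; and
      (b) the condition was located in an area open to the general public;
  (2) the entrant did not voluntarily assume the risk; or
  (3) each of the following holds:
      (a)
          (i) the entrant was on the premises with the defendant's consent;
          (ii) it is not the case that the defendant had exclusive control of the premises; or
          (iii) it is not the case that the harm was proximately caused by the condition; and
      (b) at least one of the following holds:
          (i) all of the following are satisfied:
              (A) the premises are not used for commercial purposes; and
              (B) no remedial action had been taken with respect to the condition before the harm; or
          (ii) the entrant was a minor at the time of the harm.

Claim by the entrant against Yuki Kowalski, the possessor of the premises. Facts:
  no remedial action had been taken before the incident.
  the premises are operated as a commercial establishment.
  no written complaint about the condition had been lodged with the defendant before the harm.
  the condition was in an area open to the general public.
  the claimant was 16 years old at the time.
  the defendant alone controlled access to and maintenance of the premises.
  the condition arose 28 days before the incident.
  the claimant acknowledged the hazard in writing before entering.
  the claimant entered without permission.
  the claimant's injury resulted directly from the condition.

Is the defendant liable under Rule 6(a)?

(a) condition ≥30 days old — fails.
(b) public area — met.
(1): F AND T → false.
(2) no assumed risk — fails.
(i) consent to enter — not met.
(ii) not (exclusive control) — not satisfied.
(iii) not (proximate cause) — not satisfied.
(a): F OR F OR F → false.
(A) not (commercial use) — fails.
(B) no remedial action — holds.
(i) = F AND T = false.
(ii) entrant a minor — holds.
(b): F OR T → true.
So (3) is not satisfied (F AND T).
So Overall is not satisfied (F OR F OR F).

No — not liable.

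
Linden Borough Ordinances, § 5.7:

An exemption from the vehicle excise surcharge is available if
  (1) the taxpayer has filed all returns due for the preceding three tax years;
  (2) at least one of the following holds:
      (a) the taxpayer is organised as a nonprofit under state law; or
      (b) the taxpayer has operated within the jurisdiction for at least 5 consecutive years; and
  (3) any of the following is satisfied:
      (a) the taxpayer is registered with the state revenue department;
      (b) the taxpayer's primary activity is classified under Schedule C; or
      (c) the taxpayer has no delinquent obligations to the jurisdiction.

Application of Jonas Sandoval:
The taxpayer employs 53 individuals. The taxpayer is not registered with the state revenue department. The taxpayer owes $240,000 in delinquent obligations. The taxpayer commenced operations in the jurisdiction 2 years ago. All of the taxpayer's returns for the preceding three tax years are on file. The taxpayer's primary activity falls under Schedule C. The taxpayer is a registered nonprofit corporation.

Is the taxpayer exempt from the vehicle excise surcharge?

Yes — exempt.

(1) returns current — met.
(a) nonprofit — satisfied.
(b) ≥ 5 yrs in jurisdiction — not met.
So (2) is satisfied (T OR F).
(a) state-registered — not met.
(b) Schedule C activity — satisfied.
(c) no delinquency — not satisfied.
(3) = F OR T OR F = true.
So Overall is satisfied (T AND T AND T).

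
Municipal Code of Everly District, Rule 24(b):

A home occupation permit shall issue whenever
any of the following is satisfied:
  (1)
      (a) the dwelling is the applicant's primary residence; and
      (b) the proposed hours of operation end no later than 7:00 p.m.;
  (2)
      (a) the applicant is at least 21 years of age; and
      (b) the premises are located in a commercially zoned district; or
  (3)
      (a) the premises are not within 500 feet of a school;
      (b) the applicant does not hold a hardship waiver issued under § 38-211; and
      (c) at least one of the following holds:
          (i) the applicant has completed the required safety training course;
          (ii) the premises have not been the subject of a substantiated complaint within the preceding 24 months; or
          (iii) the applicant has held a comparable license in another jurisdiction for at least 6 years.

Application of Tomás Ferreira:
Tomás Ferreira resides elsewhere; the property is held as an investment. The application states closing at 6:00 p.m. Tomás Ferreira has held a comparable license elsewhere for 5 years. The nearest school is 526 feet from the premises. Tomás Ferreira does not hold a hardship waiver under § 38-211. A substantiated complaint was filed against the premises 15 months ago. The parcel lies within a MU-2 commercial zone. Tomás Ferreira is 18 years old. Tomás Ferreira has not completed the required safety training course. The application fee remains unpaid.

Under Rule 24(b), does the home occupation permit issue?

(a) primary residence — not satisfied.
(b) closes by 7 p.m. — satisfied.
So (1) is not satisfied (F AND T).
(a) age ≥ 21 — not met.
(b) commercially zoned — satisfied.
(2): F AND T → false.
(a) ≥500 ft from school — satisfied.
(b) not (hardship waiver) — satisfied.
(i) safety training — not satisfied.
(ii) no complaint in 24 mo. — fails.
(iii) prior license ≥ 6 yr — fails.
(c) = F OR F OR F = false.
(3): T AND T AND F → false.
Overall: F OR F OR F → false.

No — denied.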